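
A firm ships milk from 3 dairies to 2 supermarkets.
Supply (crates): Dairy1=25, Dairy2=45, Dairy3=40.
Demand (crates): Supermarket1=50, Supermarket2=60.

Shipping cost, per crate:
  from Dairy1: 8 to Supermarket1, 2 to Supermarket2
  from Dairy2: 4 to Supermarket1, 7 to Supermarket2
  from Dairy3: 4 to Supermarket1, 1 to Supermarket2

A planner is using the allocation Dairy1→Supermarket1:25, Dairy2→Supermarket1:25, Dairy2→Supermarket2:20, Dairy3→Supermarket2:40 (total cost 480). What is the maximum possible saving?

195

Current plan cost = 25·8 + 25·4 + 20·7 + 40·1 = 480.
Optimal plan:
  Dairy1 to Supermarket2: 25 × 2 = 50
  Dairy2 to Supermarket1: 45 × 4 = 180
  Dairy3 to Supermarket1: 5 × 4 = 20
  Dairy3 to Supermarket2: 35 × 1 = 35
Optimal cost = 285.
Saving = 480 − 285 = 195.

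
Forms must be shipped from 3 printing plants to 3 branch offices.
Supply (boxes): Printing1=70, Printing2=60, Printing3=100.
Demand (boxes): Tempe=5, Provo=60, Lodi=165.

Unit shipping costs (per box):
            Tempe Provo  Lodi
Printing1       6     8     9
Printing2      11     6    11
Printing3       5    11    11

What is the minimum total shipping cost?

An optimal shipping plan:
  Printing1 to Lodi: 70 × 9 = 630
  Printing2 to Provo: 60 × 6 = 360
  Printing3 to Tempe: 5 × 5 = 25
  Printing3 to Lodi: 95 × 11 = 1045
Total = 630 + 360 + 25 + 1045 = 2060.
(Supply check: Printing1 ships 70; Printing2 ships 60; Printing3 ships 100.)

2060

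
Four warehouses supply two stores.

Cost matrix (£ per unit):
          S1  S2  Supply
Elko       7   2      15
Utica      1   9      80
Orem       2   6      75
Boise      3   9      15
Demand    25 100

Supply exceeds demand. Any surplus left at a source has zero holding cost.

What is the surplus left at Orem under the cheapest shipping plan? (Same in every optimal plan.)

Minimum-cost shipments:
  Elko→S2: 15 × £2 = £30
  Utica→S1: 25 × £1 = £25
  Utica→S2: 10 × £9 = £90
  Orem→S2: 75 × £6 = £450
Total cost = £595.
Orem ships 75 of its 75, leaving 0.

0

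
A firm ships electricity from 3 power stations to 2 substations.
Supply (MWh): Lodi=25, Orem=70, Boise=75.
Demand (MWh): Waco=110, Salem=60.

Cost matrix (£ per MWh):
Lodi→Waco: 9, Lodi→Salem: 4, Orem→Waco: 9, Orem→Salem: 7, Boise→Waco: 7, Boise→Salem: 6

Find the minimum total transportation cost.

An optimal shipping plan:
  Lodi->Salem: 25 × £4 = £100
  Orem->Waco: 35 × £9 = £315
  Orem->Salem: 35 × £7 = £245
  Boise->Waco: 75 × £7 = £525
Total = 100 + 315 + 245 + 525 = £1185.

1185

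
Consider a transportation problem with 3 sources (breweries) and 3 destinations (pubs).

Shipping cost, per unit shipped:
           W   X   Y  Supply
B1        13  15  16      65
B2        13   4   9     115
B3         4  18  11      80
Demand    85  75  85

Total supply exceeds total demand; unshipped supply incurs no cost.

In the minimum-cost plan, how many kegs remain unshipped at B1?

Minimum-cost shipments:
  B1–W: 5 kegs
  B1–Y: 45 kegs
  B2–X: 75 kegs
  B2–Y: 40 kegs
  B3–W: 80 kegs
Total cost = 1765.
B1 ships 50 of its 65, leaving 15.

15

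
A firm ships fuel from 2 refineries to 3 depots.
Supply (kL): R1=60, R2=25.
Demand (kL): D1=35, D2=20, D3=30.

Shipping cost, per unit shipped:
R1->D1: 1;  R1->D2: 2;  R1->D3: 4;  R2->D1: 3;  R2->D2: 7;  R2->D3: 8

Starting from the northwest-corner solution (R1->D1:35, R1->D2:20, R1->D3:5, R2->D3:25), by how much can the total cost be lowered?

Current plan cost = 35·1 + 20·2 + 5·4 + 25·8 = 295.
Optimal plan:
  R1->D1: 10 × 1 = 10
  R1->D2: 20 × 2 = 40
  R1->D3: 30 × 4 = 120
  R2->D1: 25 × 3 = 75
Optimal cost = 245.
Saving = 295 − 245 = 50.

50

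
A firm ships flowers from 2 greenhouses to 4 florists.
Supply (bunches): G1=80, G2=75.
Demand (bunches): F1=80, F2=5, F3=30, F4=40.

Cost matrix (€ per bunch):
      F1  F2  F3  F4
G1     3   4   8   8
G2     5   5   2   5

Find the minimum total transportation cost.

525

One minimum-cost allocation:
  G1–F1: 80 × €3 = €240
  G2–F2: 5 × €5 = €25
  G2–F3: 30 × €2 = €60
  G2–F4: 40 × €5 = €200
Total = 240 + 25 + 60 + 200 = €525.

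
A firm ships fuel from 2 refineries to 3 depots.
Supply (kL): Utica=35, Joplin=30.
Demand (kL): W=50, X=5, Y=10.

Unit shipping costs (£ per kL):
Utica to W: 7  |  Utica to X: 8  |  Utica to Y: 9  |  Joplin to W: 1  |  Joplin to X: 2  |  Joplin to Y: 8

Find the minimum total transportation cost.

300

Optimal allocation:
  Utica to W: 20 × £7 = £140
  Utica to X: 5 × £8 = £40
  Utica to Y: 10 × £9 = £90
  Joplin to W: 30 × £1 = £30
Total = 140 + 40 + 90 + 30 = £300.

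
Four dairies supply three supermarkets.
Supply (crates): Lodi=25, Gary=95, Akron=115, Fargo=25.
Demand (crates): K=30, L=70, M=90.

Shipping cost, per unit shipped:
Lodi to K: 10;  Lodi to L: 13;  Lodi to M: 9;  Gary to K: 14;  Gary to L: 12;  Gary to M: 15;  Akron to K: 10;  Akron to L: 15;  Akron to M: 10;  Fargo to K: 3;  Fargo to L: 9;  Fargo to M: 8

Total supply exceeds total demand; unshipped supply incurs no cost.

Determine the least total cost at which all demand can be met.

1840

An optimal shipping plan:
  Lodi->M: 25 crates
  Gary->L: 70 crates
  Akron->K: 5 crates
  Akron->M: 65 crates
  Fargo->K: 25 crates
Total cost = 1840.
(Supply check: Lodi ships 25; Gary ships 70; Akron ships 70; Fargo ships 25.)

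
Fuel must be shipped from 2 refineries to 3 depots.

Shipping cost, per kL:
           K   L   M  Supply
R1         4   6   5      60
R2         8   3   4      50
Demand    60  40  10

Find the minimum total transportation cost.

A cheapest plan:
  R1–K: 60 × 4 = 240
  R2–L: 40 × 3 = 120
  R2–M: 10 × 4 = 40
Total = 240 + 120 + 40 = 400.
(Supply check: R1 ships 60; R2 ships 50.)

400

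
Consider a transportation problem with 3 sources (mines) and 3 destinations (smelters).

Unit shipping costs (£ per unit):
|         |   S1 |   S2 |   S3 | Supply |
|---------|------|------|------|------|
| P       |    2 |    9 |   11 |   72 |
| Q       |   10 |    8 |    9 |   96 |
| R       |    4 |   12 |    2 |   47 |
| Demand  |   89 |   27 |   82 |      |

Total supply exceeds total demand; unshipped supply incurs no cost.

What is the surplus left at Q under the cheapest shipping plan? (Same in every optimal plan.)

An optimal plan:
  P–S1: 72 × £2 = £144
  Q–S1: 17 × £10 = £170
  Q–S2: 27 × £8 = £216
  Q–S3: 35 × £9 = £315
  R–S3: 47 × £2 = £94
Total cost = £939.
Q ships 79 of its 96, leaving 17.

17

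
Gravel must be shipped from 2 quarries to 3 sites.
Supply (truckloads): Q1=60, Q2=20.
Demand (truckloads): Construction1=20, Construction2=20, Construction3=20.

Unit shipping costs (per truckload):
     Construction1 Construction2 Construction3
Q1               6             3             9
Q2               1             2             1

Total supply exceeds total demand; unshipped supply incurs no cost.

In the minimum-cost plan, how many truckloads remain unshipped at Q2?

0

An optimal plan:
  Q1–Construction1: 20 × 6 = 120
  Q1–Construction2: 20 × 3 = 60
  Q2–Construction3: 20 × 1 = 20
Total cost = 200.
Q2 ships 20 of its 20, leaving 0.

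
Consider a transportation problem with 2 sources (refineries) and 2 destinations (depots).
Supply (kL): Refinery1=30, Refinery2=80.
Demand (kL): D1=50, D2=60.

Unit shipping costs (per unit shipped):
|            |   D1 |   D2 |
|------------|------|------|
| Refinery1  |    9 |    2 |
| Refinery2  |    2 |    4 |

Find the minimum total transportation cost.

A cheapest plan:
  Refinery1–D2: 30 × 2 = 60
  Refinery2–D1: 50 × 2 = 100
  Refinery2–D2: 30 × 4 = 120
Total = 60 + 100 + 120 = 280.

280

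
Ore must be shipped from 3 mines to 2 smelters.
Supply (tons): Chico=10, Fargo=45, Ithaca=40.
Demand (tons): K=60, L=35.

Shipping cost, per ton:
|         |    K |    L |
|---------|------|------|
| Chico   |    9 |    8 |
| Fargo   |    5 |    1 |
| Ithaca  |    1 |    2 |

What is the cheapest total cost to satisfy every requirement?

One minimum-cost allocation:
  Chico to K: 10 × 9 = 90
  Fargo to K: 10 × 5 = 50
  Fargo to L: 35 × 1 = 35
  Ithaca to K: 40 × 1 = 40
Total = 90 + 50 + 35 + 40 = 215.
(Supply check: Chico ships 10; Fargo ships 45; Ithaca ships 40.)

215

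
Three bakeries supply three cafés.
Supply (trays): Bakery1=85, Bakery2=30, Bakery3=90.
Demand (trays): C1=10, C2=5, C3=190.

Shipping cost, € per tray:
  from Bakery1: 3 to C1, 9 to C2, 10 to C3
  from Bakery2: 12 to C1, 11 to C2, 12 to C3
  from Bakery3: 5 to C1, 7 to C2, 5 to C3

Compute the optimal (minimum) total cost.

1585

One minimum-cost allocation:
  Bakery1 to C1: 10 trays
  Bakery1 to C3: 75 trays
  Bakery2 to C2: 5 trays
  Bakery2 to C3: 25 trays
  Bakery3 to C3: 90 trays
Total cost = €1585.
(Supply check: Bakery1 ships 85; Bakery2 ships 30; Bakery3 ships 90.)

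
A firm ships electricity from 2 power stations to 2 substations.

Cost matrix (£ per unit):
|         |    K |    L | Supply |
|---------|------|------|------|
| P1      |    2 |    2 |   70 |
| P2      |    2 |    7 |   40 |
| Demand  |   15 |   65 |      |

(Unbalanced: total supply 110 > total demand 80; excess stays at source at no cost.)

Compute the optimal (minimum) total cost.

160

One minimum-cost allocation:
  P1->K: 5 MWh
  P1->L: 65 MWh
  P2->K: 10 MWh
Total cost = £160.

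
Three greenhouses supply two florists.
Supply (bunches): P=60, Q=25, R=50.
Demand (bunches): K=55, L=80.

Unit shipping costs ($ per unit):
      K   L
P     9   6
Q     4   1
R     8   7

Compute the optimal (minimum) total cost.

800

Optimal allocation:
  P–K: 5 × $9 = $45
  P–L: 55 × $6 = $330
  Q–L: 25 × $1 = $25
  R–K: 50 × $8 = $400
Total = 45 + 330 + 25 + 400 = $800.
(Supply check: P ships 60; Q ships 25; R ships 50.)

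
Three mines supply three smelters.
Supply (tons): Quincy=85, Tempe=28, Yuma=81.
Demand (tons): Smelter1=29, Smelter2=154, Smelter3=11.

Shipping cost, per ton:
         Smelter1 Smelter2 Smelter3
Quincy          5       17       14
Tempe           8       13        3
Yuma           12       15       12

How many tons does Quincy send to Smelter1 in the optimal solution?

29

Optimal shipments:
  Quincy→Smelter1: 29 × 5 = 145
  Quincy→Smelter2: 56 × 17 = 952
  Tempe→Smelter2: 17 × 13 = 221
  Tempe→Smelter3: 11 × 3 = 33
  Yuma→Smelter2: 81 × 15 = 1215
Total cost = 2566.
So Quincy→Smelter1 carries 29 tons.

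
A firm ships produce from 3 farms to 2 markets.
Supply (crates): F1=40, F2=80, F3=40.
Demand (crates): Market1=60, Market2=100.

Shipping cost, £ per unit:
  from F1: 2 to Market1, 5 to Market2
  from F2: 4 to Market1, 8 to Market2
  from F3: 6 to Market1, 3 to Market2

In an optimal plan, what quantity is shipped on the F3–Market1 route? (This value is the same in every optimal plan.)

Optimal shipments:
  F1 to Market2: 40 × £5 = £200
  F2 to Market1: 60 × £4 = £240
  F2 to Market2: 20 × £8 = £160
  F3 to Market2: 40 × £3 = £120
Total cost = £720.
The route F3→Market1 is not used.

0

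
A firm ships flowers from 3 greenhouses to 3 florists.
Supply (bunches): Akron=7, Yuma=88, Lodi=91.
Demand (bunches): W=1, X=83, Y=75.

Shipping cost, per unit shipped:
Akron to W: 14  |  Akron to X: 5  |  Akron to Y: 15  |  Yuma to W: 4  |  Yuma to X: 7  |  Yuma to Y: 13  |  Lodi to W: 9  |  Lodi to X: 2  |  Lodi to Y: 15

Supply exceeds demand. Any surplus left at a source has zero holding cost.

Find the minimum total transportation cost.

1145

An optimal shipping plan:
  Yuma->W: 1 × 4 = 4
  Yuma->Y: 75 × 13 = 975
  Lodi->X: 83 × 2 = 166
Total = 4 + 975 + 166 = 1145.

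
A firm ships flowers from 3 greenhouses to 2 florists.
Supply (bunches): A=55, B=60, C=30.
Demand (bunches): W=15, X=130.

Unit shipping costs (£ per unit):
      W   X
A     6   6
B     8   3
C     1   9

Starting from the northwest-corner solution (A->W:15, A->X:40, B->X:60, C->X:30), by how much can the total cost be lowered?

120

Current plan cost = 15·6 + 40·6 + 60·3 + 30·9 = £780.
Optimal plan:
  A→X: 55 × £6 = £330
  B→X: 60 × £3 = £180
  C→W: 15 × £1 = £15
  C→X: 15 × £9 = £135
Optimal cost = £660.
Saving = 780 − 660 = £120.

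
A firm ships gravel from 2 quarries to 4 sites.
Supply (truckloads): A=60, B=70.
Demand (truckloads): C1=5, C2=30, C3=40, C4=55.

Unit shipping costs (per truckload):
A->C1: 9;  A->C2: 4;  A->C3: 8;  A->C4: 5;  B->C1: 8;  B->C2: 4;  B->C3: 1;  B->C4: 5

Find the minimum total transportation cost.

A cheapest plan:
  A to C2: 30 × 4 = 120
  A to C4: 30 × 5 = 150
  B to C1: 5 × 8 = 40
  B to C3: 40 × 1 = 40
  B to C4: 25 × 5 = 125
Total = 120 + 150 + 40 + 40 + 125 = 475.

475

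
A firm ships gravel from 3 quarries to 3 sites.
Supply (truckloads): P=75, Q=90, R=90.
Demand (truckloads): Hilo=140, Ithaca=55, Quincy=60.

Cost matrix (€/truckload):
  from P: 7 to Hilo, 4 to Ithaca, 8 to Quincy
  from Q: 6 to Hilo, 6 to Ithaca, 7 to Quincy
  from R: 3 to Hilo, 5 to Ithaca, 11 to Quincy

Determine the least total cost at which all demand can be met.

1230

Optimal allocation:
  P→Ithaca: 55 truckloads
  P→Quincy: 20 truckloads
  Q→Hilo: 50 truckloads
  Q→Quincy: 40 truckloads
  R→Hilo: 90 truckloads
Total cost = €1230.
(Supply check: P ships 75; Q ships 90; R ships 90.)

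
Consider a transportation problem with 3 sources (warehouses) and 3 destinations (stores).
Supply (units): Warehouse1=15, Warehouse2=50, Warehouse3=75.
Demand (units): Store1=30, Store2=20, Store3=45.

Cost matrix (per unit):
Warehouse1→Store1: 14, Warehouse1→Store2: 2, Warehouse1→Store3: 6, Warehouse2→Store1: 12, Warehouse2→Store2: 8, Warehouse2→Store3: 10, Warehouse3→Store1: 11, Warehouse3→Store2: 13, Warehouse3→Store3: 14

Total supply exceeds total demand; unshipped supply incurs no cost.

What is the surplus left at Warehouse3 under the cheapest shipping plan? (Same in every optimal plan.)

An optimal plan:
  Warehouse1 to Store2: 15 × 2 = 30
  Warehouse2 to Store2: 5 × 8 = 40
  Warehouse2 to Store3: 45 × 10 = 450
  Warehouse3 to Store1: 30 × 11 = 330
Total cost = 850.
Warehouse3 ships 30 of its 75, leaving 45.

45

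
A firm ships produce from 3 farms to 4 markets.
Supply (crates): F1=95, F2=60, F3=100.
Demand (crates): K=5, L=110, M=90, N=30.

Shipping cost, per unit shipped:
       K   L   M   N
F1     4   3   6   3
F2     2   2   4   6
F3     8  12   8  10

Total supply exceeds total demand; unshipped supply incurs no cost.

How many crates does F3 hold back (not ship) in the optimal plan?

An optimal plan:
  F1–L: 65 crates
  F1–N: 30 crates
  F2–K: 5 crates
  F2–L: 45 crates
  F2–M: 10 crates
  F3–M: 80 crates
Total cost = 1065.
F3 ships 80 of its 100, leaving 20.

20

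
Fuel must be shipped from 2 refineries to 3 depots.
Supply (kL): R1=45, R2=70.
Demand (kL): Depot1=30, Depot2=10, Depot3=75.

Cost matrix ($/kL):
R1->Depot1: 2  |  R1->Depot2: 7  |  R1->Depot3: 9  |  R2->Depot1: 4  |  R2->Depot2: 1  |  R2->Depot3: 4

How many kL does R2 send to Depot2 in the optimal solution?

Solving gives:
  R1 to Depot1: 30 kL
  R1 to Depot3: 15 kL
  R2 to Depot2: 10 kL
  R2 to Depot3: 60 kL
Total cost = $445.
So R2→Depot2 carries 10 kL.

10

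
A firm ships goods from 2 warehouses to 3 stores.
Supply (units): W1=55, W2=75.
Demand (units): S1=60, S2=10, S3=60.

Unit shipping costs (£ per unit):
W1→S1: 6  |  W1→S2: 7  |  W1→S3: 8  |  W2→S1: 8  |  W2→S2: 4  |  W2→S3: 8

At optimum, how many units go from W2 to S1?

5

Solving gives:
  W1–S1: 55 × £6 = £330
  W2–S1: 5 × £8 = £40
  W2–S2: 10 × £4 = £40
  W2–S3: 60 × £8 = £480
Total cost = £890.
So W2→S1 carries 5 units.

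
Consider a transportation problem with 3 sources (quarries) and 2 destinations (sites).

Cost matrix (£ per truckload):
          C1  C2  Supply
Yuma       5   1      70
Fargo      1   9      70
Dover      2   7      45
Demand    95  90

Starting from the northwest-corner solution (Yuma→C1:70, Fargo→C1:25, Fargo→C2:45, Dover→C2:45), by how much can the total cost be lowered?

Current plan cost = 70·5 + 25·1 + 45·9 + 45·7 = £1095.
Optimal plan:
  Yuma→C2: 70 × £1 = £70
  Fargo→C1: 70 × £1 = £70
  Dover→C1: 25 × £2 = £50
  Dover→C2: 20 × £7 = £140
Optimal cost = £330.
Saving = 1095 − 330 = £765.

765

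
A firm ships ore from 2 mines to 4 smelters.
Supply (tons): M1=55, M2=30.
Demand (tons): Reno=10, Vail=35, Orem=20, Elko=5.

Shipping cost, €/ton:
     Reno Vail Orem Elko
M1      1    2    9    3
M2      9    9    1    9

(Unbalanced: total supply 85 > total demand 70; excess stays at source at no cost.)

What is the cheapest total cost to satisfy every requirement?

115

A cheapest plan:
  M1 to Reno: 10 × €1 = €10
  M1 to Vail: 35 × €2 = €70
  M1 to Elko: 5 × €3 = €15
  M2 to Orem: 20 × €1 = €20
Total = 10 + 70 + 15 + 20 = €115.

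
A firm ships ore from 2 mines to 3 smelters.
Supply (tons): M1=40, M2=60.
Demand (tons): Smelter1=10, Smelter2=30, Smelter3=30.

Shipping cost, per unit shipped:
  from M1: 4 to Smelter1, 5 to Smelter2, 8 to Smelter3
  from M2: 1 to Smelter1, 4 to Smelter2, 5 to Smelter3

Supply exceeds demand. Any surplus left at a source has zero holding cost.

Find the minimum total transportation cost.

One minimum-cost allocation:
  M1 to Smelter2: 10 × 5 = 50
  M2 to Smelter1: 10 × 1 = 10
  M2 to Smelter2: 20 × 4 = 80
  M2 to Smelter3: 30 × 5 = 150
Total = 50 + 10 + 80 + 150 = 290.

290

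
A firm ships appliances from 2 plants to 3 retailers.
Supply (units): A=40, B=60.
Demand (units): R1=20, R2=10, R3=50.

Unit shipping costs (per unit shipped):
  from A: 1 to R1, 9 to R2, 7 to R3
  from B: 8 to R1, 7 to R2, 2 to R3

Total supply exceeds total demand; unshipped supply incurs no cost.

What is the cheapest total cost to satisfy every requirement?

A cheapest plan:
  A to R1: 20 units
  B to R2: 10 units
  B to R3: 50 units
Total cost = 190.
(Supply check: A ships 20; B ships 60.)

190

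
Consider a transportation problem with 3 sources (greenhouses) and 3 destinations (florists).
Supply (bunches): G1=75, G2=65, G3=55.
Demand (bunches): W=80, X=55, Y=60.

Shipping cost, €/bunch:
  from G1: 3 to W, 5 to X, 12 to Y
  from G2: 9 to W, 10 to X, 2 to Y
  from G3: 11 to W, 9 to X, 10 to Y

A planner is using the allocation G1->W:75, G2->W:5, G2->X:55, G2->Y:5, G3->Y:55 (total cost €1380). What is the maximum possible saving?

495

Current plan cost = 75·3 + 5·9 + 55·10 + 5·2 + 55·10 = €1380.
Optimal plan:
  G1–W: 75 bunches
  G2–W: 5 bunches
  G2–Y: 60 bunches
  G3–X: 55 bunches
Optimal cost = €885.
Saving = 1380 − 885 = €495.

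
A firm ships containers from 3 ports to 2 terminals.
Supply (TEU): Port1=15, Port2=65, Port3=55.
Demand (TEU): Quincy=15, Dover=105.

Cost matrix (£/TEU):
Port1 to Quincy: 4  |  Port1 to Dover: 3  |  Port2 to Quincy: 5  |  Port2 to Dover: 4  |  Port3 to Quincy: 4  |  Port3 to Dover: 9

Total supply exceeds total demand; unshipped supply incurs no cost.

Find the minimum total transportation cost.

One minimum-cost allocation:
  Port1 to Dover: 15 TEU
  Port2 to Dover: 65 TEU
  Port3 to Quincy: 15 TEU
  Port3 to Dover: 25 TEU
Total cost = £590.

590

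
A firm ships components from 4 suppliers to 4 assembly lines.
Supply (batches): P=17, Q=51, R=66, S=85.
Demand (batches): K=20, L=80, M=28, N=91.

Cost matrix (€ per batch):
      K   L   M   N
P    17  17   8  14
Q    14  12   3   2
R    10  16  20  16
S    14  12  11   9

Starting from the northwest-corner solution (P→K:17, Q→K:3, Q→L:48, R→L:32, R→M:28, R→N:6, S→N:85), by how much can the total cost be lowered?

Current plan cost = 17·17 + 3·14 + 48·12 + 32·16 + 28·20 + 6·16 + 85·9 = €2840.
Optimal plan:
  P->M: 17 batches
  Q->M: 11 batches
  Q->N: 40 batches
  R->K: 20 batches
  R->L: 46 batches
  S->L: 34 batches
  S->N: 51 batches
Optimal cost = €2052.
Saving = 2840 − 2052 = €788.

788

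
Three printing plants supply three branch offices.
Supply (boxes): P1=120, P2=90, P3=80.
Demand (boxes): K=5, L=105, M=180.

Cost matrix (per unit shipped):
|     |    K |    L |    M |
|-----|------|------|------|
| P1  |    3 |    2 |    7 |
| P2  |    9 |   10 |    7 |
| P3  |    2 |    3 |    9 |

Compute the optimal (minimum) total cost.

A cheapest plan:
  P1–L: 30 × 2 = 60
  P1–M: 90 × 7 = 630
  P2–M: 90 × 7 = 630
  P3–K: 5 × 2 = 10
  P3–L: 75 × 3 = 225
Total = 60 + 630 + 630 + 10 + 225 = 1555.

1555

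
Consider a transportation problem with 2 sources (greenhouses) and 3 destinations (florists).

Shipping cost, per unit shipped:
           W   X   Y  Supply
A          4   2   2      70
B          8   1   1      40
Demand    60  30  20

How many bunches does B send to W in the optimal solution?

The minimum-cost plan:
  A–W: 60 × 4 = 240
  A–X: 10 × 2 = 20
  B–X: 20 × 1 = 20
  B–Y: 20 × 1 = 20
Total cost = 300.
The route B→W is not used.

0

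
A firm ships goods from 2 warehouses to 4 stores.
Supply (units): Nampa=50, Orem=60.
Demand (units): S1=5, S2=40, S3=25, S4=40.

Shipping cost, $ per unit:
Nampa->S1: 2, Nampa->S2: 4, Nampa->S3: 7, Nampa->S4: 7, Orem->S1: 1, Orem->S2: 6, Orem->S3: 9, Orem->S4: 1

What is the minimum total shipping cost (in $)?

An optimal shipping plan:
  Nampa to S2: 40 × $4 = $160
  Nampa to S3: 10 × $7 = $70
  Orem to S1: 5 × $1 = $5
  Orem to S3: 15 × $9 = $135
  Orem to S4: 40 × $1 = $40
Total = 160 + 70 + 5 + 135 + 40 = $410.

410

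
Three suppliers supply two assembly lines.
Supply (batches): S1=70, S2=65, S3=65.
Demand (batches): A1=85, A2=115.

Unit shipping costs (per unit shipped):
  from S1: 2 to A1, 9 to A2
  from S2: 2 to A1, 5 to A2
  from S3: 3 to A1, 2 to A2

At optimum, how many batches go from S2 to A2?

50

Solving gives:
  S1–A1: 70 × 2 = 140
  S2–A1: 15 × 2 = 30
  S2–A2: 50 × 5 = 250
  S3–A2: 65 × 2 = 130
Total cost = 550.
So S2→A2 carries 50 batches.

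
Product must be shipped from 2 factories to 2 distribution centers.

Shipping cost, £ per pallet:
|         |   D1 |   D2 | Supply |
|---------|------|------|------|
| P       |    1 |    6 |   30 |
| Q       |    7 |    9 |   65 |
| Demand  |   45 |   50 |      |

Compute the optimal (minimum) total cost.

One minimum-cost allocation:
  P to D1: 30 × £1 = £30
  Q to D1: 15 × £7 = £105
  Q to D2: 50 × £9 = £450
Total = 30 + 105 + 450 = £585.
(Supply check: P ships 30; Q ships 65.)

585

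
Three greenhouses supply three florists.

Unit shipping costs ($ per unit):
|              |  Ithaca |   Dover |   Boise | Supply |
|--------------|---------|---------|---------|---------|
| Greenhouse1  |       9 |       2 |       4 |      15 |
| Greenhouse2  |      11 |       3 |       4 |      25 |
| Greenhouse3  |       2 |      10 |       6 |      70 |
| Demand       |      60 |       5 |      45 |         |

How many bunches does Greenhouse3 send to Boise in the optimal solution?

Solving gives:
  Greenhouse1 to Dover: 5 × $2 = $10
  Greenhouse1 to Boise: 10 × $4 = $40
  Greenhouse2 to Boise: 25 × $4 = $100
  Greenhouse3 to Ithaca: 60 × $2 = $120
  Greenhouse3 to Boise: 10 × $6 = $60
Total cost = $330.
So Greenhouse3→Boise carries 10 bunches.

10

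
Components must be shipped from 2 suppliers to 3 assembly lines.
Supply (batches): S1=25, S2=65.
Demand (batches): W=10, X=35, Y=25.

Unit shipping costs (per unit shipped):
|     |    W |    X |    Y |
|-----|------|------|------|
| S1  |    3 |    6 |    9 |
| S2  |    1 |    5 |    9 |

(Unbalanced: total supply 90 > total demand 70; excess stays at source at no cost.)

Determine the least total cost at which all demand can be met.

410

An optimal shipping plan:
  S1->Y: 25 × 9 = 225
  S2->W: 10 × 1 = 10
  S2->X: 35 × 5 = 175
Total = 225 + 10 + 175 = 410.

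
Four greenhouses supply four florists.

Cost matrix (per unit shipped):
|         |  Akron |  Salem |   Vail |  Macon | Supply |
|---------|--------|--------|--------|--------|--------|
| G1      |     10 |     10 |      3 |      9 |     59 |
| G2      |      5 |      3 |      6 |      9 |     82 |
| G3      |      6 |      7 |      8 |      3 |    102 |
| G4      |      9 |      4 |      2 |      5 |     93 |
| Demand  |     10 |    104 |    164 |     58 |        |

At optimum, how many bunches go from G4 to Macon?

0

The minimum-cost plan:
  G1→Vail: 59 bunches
  G2→Salem: 82 bunches
  G3→Akron: 10 bunches
  G3→Salem: 22 bunches
  G3→Vail: 12 bunches
  G3→Macon: 58 bunches
  G4→Vail: 93 bunches
Total cost = 1093.
The route G4→Macon is not used.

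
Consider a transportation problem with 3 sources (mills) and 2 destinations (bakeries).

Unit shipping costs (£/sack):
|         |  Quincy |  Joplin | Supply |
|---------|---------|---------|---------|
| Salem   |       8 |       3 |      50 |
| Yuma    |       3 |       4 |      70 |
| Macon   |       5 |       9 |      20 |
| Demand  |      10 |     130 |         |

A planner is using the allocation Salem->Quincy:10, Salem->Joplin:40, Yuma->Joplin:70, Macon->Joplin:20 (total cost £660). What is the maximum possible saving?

90

Current plan cost = 10·8 + 40·3 + 70·4 + 20·9 = £660.
Optimal plan:
  Salem to Joplin: 50 × £3 = £150
  Yuma to Joplin: 70 × £4 = £280
  Macon to Quincy: 10 × £5 = £50
  Macon to Joplin: 10 × £9 = £90
Optimal cost = £570.
Saving = 660 − 570 = £90.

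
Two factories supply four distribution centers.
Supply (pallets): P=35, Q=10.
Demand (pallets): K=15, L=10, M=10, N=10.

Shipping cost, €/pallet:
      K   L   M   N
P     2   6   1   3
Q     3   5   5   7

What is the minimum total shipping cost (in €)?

120

A cheapest plan:
  P→K: 15 × €2 = €30
  P→M: 10 × €1 = €10
  P→N: 10 × €3 = €30
  Q→L: 10 × €5 = €50
Total = 30 + 10 + 30 + 50 = €120.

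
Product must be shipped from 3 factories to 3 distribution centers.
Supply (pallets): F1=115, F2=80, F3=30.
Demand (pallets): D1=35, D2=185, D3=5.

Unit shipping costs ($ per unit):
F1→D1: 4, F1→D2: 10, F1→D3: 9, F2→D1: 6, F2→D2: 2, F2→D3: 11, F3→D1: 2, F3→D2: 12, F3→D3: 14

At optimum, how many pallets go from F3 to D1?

30

Solving gives:
  F1->D1: 5 × $4 = $20
  F1->D2: 105 × $10 = $1050
  F1->D3: 5 × $9 = $45
  F2->D2: 80 × $2 = $160
  F3->D1: 30 × $2 = $60
Total cost = $1335.
So F3→D1 carries 30 pallets.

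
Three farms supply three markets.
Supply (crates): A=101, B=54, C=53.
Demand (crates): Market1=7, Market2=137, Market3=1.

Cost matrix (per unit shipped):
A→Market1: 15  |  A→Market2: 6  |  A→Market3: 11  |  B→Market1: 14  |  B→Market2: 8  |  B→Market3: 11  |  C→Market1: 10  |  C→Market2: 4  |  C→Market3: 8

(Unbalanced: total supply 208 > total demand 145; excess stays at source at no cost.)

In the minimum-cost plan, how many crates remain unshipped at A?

Minimum-cost shipments:
  A->Market2: 92 × 6 = 552
  C->Market1: 7 × 10 = 70
  C->Market2: 45 × 4 = 180
  C->Market3: 1 × 8 = 8
Total cost = 810.
A ships 92 of its 101, leaving 9.

9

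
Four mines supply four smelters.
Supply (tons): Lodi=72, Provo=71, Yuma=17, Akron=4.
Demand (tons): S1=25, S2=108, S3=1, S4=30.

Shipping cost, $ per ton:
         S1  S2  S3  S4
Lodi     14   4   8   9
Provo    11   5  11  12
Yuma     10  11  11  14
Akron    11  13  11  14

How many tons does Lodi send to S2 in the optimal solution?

41

The minimum-cost plan:
  Lodi->S2: 41 tons
  Lodi->S3: 1 tons
  Lodi->S4: 30 tons
  Provo->S1: 4 tons
  Provo->S2: 67 tons
  Yuma->S1: 17 tons
  Akron->S1: 4 tons
Total cost = $1035.
So Lodi→S2 carries 41 tons.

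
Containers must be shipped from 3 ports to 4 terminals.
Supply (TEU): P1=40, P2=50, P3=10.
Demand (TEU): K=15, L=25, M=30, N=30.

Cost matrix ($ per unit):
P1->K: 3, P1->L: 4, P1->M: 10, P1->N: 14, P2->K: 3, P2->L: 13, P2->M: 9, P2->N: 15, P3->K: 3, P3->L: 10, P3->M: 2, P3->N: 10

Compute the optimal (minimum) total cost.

A cheapest plan:
  P1–L: 25 × $4 = $100
  P1–N: 15 × $14 = $210
  P2–K: 15 × $3 = $45
  P2–M: 20 × $9 = $180
  P2–N: 15 × $15 = $225
  P3–M: 10 × $2 = $20
Total = 100 + 210 + 45 + 180 + 225 + 20 = $780.

780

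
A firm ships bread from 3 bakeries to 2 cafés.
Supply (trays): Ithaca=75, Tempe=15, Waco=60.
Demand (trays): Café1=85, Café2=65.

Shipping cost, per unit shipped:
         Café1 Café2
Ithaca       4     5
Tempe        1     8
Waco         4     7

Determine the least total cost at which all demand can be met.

Optimal allocation:
  Ithaca to Café1: 10 × 4 = 40
  Ithaca to Café2: 65 × 5 = 325
  Tempe to Café1: 15 × 1 = 15
  Waco to Café1: 60 × 4 = 240
Total = 40 + 325 + 15 + 240 = 620.

620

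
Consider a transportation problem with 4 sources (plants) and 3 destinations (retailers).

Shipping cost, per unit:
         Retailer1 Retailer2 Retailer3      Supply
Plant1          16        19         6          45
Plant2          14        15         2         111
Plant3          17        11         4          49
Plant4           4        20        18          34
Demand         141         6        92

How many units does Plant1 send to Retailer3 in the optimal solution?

0

Optimal shipments:
  Plant1 to Retailer1: 45 units
  Plant2 to Retailer1: 62 units
  Plant2 to Retailer3: 49 units
  Plant3 to Retailer2: 6 units
  Plant3 to Retailer3: 43 units
  Plant4 to Retailer1: 34 units
Total cost = 2060.
The route Plant1→Retailer3 is not used.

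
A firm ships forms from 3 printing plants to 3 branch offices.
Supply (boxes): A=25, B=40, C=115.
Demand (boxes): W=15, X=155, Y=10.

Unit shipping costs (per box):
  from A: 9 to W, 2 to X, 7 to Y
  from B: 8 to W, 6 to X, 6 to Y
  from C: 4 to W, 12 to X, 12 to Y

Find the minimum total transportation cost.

1550

A cheapest plan:
  A–X: 25 boxes
  B–X: 30 boxes
  B–Y: 10 boxes
  C–W: 15 boxes
  C–X: 100 boxes
Total cost = 1550.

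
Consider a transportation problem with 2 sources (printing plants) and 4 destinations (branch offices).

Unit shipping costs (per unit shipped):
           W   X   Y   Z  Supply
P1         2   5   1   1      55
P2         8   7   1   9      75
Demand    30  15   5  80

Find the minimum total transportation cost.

630

One minimum-cost allocation:
  P1 to Z: 55 × 1 = 55
  P2 to W: 30 × 8 = 240
  P2 to X: 15 × 7 = 105
  P2 to Y: 5 × 1 = 5
  P2 to Z: 25 × 9 = 225
Total = 55 + 240 + 105 + 5 + 225 = 630.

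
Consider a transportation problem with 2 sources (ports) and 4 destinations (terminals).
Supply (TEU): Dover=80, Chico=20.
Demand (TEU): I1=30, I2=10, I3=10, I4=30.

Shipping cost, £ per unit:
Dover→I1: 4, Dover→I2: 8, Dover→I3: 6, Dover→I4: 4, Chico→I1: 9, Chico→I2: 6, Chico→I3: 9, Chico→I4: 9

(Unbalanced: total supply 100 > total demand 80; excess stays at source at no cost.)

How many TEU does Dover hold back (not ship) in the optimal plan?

10

Minimum-cost shipments:
  Dover–I1: 30 × £4 = £120
  Dover–I3: 10 × £6 = £60
  Dover–I4: 30 × £4 = £120
  Chico–I2: 10 × £6 = £60
Total cost = £360.
Dover ships 70 of its 80, leaving 10.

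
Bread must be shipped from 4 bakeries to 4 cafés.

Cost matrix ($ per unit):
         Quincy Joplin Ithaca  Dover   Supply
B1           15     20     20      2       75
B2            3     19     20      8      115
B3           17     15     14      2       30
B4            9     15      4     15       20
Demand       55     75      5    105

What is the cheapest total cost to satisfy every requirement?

1760

A cheapest plan:
  B1→Dover: 75 × $2 = $150
  B2→Quincy: 55 × $3 = $165
  B2→Joplin: 60 × $19 = $1140
  B3→Dover: 30 × $2 = $60
  B4→Joplin: 15 × $15 = $225
  B4→Ithaca: 5 × $4 = $20
Total = 150 + 165 + 1140 + 60 + 225 + 20 = $1760.
(Supply check: B1 ships 75; B2 ships 115; B3 ships 30; B4 ships 20.)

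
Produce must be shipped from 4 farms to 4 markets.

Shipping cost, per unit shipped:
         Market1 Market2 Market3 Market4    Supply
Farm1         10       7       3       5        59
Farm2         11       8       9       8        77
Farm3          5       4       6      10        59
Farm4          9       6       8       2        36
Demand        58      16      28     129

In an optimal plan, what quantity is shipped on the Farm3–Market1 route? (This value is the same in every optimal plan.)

58

Solving gives:
  Farm1->Market3: 28 × 3 = 84
  Farm1->Market4: 31 × 5 = 155
  Farm2->Market2: 15 × 8 = 120
  Farm2->Market4: 62 × 8 = 496
  Farm3->Market1: 58 × 5 = 290
  Farm3->Market2: 1 × 4 = 4
  Farm4->Market4: 36 × 2 = 72
Total cost = 1221.
So Farm3→Market1 carries 58 crates.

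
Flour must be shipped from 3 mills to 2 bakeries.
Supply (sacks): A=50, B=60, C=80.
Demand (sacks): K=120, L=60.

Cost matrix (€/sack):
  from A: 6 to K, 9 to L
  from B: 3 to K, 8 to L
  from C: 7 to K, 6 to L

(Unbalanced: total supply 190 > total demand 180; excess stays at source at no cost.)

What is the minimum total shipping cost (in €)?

910

A cheapest plan:
  A–K: 50 × €6 = €300
  B–K: 60 × €3 = €180
  C–K: 10 × €7 = €70
  C–L: 60 × €6 = €360
Total = 300 + 180 + 70 + 360 = €910.
(Supply check: A ships 50; B ships 60; C ships 70.)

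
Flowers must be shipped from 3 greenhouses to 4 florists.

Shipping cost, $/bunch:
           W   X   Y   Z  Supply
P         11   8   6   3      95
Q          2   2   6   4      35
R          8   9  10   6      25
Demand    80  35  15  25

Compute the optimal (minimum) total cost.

One minimum-cost allocation:
  P to W: 20 × $11 = $220
  P to X: 35 × $8 = $280
  P to Y: 15 × $6 = $90
  P to Z: 25 × $3 = $75
  Q to W: 35 × $2 = $70
  R to W: 25 × $8 = $200
Total = 220 + 280 + 90 + 75 + 70 + 200 = $935.
(Supply check: P ships 95; Q ships 35; R ships 25.)

935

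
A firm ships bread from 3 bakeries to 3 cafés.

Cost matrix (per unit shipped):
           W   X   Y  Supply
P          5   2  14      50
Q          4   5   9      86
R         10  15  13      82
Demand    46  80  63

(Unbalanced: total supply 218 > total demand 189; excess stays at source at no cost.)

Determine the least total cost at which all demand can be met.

One minimum-cost allocation:
  P->X: 50 × 2 = 100
  Q->W: 46 × 4 = 184
  Q->X: 30 × 5 = 150
  Q->Y: 10 × 9 = 90
  R->Y: 53 × 13 = 689
Total = 100 + 184 + 150 + 90 + 689 = 1213.
(Supply check: P ships 50; Q ships 86; R ships 53.)

1213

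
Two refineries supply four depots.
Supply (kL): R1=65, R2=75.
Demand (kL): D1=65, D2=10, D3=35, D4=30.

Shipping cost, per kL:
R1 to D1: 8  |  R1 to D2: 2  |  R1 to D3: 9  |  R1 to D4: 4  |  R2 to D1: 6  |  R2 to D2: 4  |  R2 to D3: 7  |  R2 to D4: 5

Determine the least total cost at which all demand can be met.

An optimal shipping plan:
  R1–D1: 25 kL
  R1–D2: 10 kL
  R1–D4: 30 kL
  R2–D1: 40 kL
  R2–D3: 35 kL
Total cost = 825.

825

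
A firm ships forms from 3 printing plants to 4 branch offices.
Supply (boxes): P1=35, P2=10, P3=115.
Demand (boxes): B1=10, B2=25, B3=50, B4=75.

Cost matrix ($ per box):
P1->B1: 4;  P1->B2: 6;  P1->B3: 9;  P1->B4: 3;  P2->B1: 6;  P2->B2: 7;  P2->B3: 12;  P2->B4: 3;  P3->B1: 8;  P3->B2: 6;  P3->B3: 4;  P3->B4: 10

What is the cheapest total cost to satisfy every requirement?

865

One minimum-cost allocation:
  P1->B4: 35 × $3 = $105
  P2->B4: 10 × $3 = $30
  P3->B1: 10 × $8 = $80
  P3->B2: 25 × $6 = $150
  P3->B3: 50 × $4 = $200
  P3->B4: 30 × $10 = $300
Total = 105 + 30 + 80 + 150 + 200 + 300 = $865.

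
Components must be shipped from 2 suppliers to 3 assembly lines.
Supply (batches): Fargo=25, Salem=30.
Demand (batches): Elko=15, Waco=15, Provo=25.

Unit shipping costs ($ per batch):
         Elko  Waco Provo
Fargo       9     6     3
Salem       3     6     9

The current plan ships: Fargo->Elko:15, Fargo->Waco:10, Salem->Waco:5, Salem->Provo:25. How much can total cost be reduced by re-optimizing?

Current plan cost = 15·9 + 10·6 + 5·6 + 25·9 = $450.
Optimal plan:
  Fargo to Provo: 25 × $3 = $75
  Salem to Elko: 15 × $3 = $45
  Salem to Waco: 15 × $6 = $90
Optimal cost = $210.
Saving = 450 − 210 = $240.

240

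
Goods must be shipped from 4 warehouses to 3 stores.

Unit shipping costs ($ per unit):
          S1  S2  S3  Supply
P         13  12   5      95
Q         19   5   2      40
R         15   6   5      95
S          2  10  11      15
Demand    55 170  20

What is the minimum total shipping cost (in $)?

A cheapest plan:
  P->S1: 40 × $13 = $520
  P->S2: 35 × $12 = $420
  P->S3: 20 × $5 = $100
  Q->S2: 40 × $5 = $200
  R->S2: 95 × $6 = $570
  S->S1: 15 × $2 = $30
Total = 520 + 420 + 100 + 200 + 570 + 30 = $1840.

1840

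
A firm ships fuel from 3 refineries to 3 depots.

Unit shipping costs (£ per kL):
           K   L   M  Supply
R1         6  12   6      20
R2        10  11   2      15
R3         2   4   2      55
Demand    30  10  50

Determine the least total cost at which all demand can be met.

280

An optimal shipping plan:
  R1->M: 20 kL
  R2->M: 15 kL
  R3->K: 30 kL
  R3->L: 10 kL
  R3->M: 15 kL
Total cost = £280.
(Supply check: R1 ships 20; R2 ships 15; R3 ships 55.)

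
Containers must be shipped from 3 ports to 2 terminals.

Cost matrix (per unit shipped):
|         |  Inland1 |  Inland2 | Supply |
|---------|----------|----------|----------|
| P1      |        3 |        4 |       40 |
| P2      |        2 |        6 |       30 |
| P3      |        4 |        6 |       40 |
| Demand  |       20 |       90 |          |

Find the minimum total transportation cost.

Optimal allocation:
  P1→Inland2: 40 TEU
  P2→Inland1: 20 TEU
  P2→Inland2: 10 TEU
  P3→Inland2: 40 TEU
Total cost = 500.
(Supply check: P1 ships 40; P2 ships 30; P3 ships 40.)

500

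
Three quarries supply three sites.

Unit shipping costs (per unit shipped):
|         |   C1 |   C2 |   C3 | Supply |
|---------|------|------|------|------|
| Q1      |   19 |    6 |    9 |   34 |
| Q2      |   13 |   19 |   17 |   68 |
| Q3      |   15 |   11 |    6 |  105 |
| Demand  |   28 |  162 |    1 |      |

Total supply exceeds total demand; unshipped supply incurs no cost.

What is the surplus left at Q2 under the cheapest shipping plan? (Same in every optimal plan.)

16

Minimum-cost shipments:
  Q1 to C2: 34 × 6 = 204
  Q2 to C1: 28 × 13 = 364
  Q2 to C2: 24 × 19 = 456
  Q3 to C2: 104 × 11 = 1144
  Q3 to C3: 1 × 6 = 6
Total cost = 2174.
Q2 ships 52 of its 68, leaving 16.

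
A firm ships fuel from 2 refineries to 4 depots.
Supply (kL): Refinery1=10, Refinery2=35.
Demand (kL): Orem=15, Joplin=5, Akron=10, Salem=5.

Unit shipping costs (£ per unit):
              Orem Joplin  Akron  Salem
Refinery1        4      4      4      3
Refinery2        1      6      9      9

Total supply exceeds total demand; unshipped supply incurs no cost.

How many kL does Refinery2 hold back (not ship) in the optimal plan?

10

An optimal plan:
  Refinery1->Akron: 5 × £4 = £20
  Refinery1->Salem: 5 × £3 = £15
  Refinery2->Orem: 15 × £1 = £15
  Refinery2->Joplin: 5 × £6 = £30
  Refinery2->Akron: 5 × £9 = £45
Total cost = £125.
Refinery2 ships 25 of its 35, leaving 10.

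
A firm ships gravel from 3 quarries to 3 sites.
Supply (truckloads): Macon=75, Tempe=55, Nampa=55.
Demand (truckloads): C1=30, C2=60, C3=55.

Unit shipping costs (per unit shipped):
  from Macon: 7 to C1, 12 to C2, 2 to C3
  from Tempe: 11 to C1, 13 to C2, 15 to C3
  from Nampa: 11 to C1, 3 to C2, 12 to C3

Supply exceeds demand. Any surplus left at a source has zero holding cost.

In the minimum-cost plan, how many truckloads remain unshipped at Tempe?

An optimal plan:
  Macon to C1: 20 truckloads
  Macon to C3: 55 truckloads
  Tempe to C1: 10 truckloads
  Tempe to C2: 5 truckloads
  Nampa to C2: 55 truckloads
Total cost = 590.
Tempe ships 15 of its 55, leaving 40.

40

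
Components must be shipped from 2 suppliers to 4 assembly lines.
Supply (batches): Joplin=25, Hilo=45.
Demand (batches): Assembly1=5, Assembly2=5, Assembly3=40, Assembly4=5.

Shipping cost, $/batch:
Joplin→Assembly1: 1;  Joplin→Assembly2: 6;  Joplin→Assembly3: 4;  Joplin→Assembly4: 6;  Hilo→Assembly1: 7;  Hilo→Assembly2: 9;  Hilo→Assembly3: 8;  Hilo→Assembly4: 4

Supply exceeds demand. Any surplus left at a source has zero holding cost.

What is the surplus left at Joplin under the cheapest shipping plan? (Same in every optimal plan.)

Minimum-cost shipments:
  Joplin–Assembly1: 5 × $1 = $5
  Joplin–Assembly3: 20 × $4 = $80
  Hilo–Assembly2: 5 × $9 = $45
  Hilo–Assembly3: 20 × $8 = $160
  Hilo–Assembly4: 5 × $4 = $20
Total cost = $310.
Joplin ships 25 of its 25, leaving 0.

0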